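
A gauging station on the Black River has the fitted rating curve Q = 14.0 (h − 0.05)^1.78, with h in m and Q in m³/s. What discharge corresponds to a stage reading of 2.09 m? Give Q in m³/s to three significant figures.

Q = 14.0 × (2.09 − 0.05)^1.78 = 14.0 × 2.04^1.78 = 49.80 m³/s

49.8 m³/s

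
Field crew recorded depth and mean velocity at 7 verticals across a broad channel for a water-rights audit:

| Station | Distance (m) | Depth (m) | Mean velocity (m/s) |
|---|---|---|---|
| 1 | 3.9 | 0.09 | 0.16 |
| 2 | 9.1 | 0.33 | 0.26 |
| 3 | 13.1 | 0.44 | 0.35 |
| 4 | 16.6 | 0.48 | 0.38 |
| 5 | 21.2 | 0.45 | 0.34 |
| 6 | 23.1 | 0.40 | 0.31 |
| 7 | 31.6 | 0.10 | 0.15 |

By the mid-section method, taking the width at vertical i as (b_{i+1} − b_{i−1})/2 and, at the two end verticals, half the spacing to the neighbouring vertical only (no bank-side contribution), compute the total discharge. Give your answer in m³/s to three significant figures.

w_1 = (9.1 − 3.9)/2 = 2.6 m; q_1 = 0.16 × 0.09 × 2.6 = 0.03744 m³/s
w_2 = (13.1 − 3.9)/2 = 4.6 m; q_2 = 0.26 × 0.33 × 4.6 = 0.3947 m³/s
w_3 = (16.6 − 9.1)/2 = 3.75 m; q_3 = 0.35 × 0.44 × 3.75 = 0.5775 m³/s
w_4 = (21.2 − 13.1)/2 = 4.05 m; q_4 = 0.38 × 0.48 × 4.05 = 0.7387 m³/s
w_5 = (23.1 − 16.6)/2 = 3.25 m; q_5 = 0.34 × 0.45 × 3.25 = 0.4973 m³/s
w_6 = (31.6 − 21.2)/2 = 5.2 m; q_6 = 0.31 × 0.40 × 5.2 = 0.6448 m³/s
w_7 = (31.6 − 23.1)/2 = 4.25 m; q_7 = 0.15 × 0.10 × 4.25 = 0.06375 m³/s
Q = Σ qᵢ = 2.954 m³/s

2.95 m³/s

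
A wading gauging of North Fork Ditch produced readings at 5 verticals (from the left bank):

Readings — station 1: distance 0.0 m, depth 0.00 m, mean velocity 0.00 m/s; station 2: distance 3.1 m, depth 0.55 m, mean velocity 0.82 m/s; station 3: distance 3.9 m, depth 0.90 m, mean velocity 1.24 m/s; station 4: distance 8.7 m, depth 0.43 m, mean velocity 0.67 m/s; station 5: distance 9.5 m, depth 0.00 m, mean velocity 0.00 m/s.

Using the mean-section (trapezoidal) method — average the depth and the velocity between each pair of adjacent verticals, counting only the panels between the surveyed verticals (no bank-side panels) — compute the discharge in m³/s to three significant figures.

4.05 m³/s

Panel 1-2: Δb = 3.1 m, d̄ = (0.00+0.55)/2 = 0.275, v̄ = (0.00+0.82)/2 = 0.41 → q = 3.1×0.275×0.41 = 0.3495 m³/s
Panel 2-3: Δb = 0.8 m, d̄ = (0.55+0.90)/2 = 0.725, v̄ = (0.82+1.24)/2 = 1.03 → q = 0.8×0.725×1.03 = 0.5974 m³/s
Panel 3-4: Δb = 4.8 m, d̄ = (0.90+0.43)/2 = 0.665, v̄ = (1.24+0.67)/2 = 0.955 → q = 4.8×0.665×0.955 = 3.048 m³/s
Panel 4-5: Δb = 0.8 m, d̄ = (0.43+0.00)/2 = 0.215, v̄ = (0.67+0.00)/2 = 0.335 → q = 0.8×0.215×0.335 = 0.05762 m³/s
Q = Σ q = 4.053 m³/s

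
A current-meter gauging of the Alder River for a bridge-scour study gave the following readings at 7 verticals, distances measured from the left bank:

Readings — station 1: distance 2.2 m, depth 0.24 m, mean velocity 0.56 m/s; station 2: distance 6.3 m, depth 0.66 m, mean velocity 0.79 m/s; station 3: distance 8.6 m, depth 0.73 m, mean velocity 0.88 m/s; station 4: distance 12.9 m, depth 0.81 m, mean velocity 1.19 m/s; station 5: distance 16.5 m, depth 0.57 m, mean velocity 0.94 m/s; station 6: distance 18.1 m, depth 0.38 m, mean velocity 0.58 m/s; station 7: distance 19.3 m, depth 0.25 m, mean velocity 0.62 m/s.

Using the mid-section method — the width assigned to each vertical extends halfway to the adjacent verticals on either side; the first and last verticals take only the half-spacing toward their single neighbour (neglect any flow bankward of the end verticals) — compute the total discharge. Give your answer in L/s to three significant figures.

w_1 = (6.3 − 2.2)/2 = 2.05 m; q_1 = 0.56 × 0.24 × 2.05 = 0.2755 m³/s
w_2 = (8.6 − 2.2)/2 = 3.2 m; q_2 = 0.79 × 0.66 × 3.2 = 1.668 m³/s
w_3 = (12.9 − 6.3)/2 = 3.3 m; q_3 = 0.88 × 0.73 × 3.3 = 2.120 m³/s
w_4 = (16.5 − 8.6)/2 = 3.95 m; q_4 = 1.19 × 0.81 × 3.95 = 3.807 m³/s
w_5 = (18.1 − 12.9)/2 = 2.6 m; q_5 = 0.94 × 0.57 × 2.6 = 1.393 m³/s
w_6 = (19.3 − 16.5)/2 = 1.4 m; q_6 = 0.58 × 0.38 × 1.4 = 0.3086 m³/s
w_7 = (19.3 − 18.1)/2 = 0.6 m; q_7 = 0.62 × 0.25 × 0.6 = 0.09300 m³/s
Q = Σ qᵢ = 9.666 m³/s
= 9.666 × 1000 = 9666 L/s

9670 L/s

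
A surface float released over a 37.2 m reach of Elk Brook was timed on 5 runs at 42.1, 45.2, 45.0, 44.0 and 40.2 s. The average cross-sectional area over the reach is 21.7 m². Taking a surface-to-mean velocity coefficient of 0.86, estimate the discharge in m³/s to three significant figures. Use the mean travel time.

t̄ = (42.1 + 45.2 + 45.0 + 44.0 + 40.2) / 5 = 43.3 s
v_surface = L / t̄ = 37.2 / 43.3 = 0.8591 m/s
v_mean = 0.86 × 0.8591 = 0.7388 m/s
Q = A × v_mean = 21.7 × 0.7388 = 16.03 m³/s

16.0 m³/s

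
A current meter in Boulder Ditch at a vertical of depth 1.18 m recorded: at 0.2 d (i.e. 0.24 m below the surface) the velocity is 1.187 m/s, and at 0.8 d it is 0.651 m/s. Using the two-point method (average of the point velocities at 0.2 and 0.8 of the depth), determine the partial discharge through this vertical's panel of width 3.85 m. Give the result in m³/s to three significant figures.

v̄ = (1.187 + 0.651) / 2 = 0.9190 m/s
q = v̄ × d × w = 0.9190 × 1.18 × 3.85 = 4.175 m³/s

4.18 m³/s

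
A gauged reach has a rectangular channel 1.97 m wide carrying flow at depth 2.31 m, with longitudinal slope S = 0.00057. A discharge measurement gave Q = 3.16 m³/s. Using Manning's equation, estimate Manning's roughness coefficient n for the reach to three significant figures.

0.0269

A = b·y = 1.97 × 2.31 = 4.551 m²
P = b + 2y = 1.97 + 2×2.31 = 6.590 m
R = A/P = 4.551/6.590 = 0.6905 m
n = (1/Q)·A·R^(2/3)·S^(1/2) = (1/3.16) × 4.551 × 0.7813 × 0.02387 = 0.02686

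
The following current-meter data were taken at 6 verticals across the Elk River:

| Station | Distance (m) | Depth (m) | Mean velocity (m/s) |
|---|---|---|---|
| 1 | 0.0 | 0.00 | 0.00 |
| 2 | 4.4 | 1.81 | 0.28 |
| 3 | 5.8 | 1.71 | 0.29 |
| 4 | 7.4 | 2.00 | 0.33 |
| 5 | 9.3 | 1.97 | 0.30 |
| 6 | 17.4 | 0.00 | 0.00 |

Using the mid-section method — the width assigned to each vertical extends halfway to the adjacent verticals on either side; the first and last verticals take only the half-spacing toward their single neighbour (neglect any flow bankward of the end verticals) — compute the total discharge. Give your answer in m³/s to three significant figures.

6.32 m³/s

w_2 = (5.8 − 0.0)/2 = 2.9 m; q_2 = 0.28 × 1.81 × 2.9 = 1.470 m³/s
w_3 = (7.4 − 4.4)/2 = 1.5 m; q_3 = 0.29 × 1.71 × 1.5 = 0.7439 m³/s
w_4 = (9.3 − 5.8)/2 = 1.75 m; q_4 = 0.33 × 2.00 × 1.75 = 1.155 m³/s
w_5 = (17.4 − 7.4)/2 = 5 m; q_5 = 0.30 × 1.97 × 5 = 2.955 m³/s
Stations 1, 6 contribute zero (depth or velocity is 0).
Q = Σ qᵢ = 6.324 m³/s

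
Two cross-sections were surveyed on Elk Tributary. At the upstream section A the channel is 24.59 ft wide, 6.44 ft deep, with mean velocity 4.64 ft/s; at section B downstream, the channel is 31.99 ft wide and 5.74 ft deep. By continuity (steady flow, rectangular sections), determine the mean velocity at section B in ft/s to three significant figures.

Q = A₁V₁ = (24.59×6.44) × 4.64 = 734.8 ft³/s
A₂ = 31.99 × 5.74 = 183.6 ft²
V₂ = Q/A₂ = 734.8/183.6 = 4.002 ft/s

4.00 ft/s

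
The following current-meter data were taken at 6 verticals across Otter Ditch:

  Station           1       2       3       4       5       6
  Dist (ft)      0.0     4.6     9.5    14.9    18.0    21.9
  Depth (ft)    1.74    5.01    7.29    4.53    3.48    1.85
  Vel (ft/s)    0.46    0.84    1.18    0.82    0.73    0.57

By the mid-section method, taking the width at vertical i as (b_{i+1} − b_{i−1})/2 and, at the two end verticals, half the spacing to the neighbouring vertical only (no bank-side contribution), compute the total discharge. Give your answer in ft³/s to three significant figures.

w_1 = (4.6 − 0.0)/2 = 2.3 ft; q_1 = 0.46 × 1.74 × 2.3 = 1.841 ft³/s
w_2 = (9.5 − 0.0)/2 = 4.75 ft; q_2 = 0.84 × 5.01 × 4.75 = 19.99 ft³/s
w_3 = (14.9 − 4.6)/2 = 5.15 ft; q_3 = 1.18 × 7.29 × 5.15 = 44.30 ft³/s
w_4 = (18.0 − 9.5)/2 = 4.25 ft; q_4 = 0.82 × 4.53 × 4.25 = 15.79 ft³/s
w_5 = (21.9 − 14.9)/2 = 3.5 ft; q_5 = 0.73 × 3.48 × 3.5 = 8.891 ft³/s
w_6 = (21.9 − 18.0)/2 = 1.95 ft; q_6 = 0.57 × 1.85 × 1.95 = 2.056 ft³/s
Q = Σ qᵢ = 92.87 ft³/s

92.9 ft³/s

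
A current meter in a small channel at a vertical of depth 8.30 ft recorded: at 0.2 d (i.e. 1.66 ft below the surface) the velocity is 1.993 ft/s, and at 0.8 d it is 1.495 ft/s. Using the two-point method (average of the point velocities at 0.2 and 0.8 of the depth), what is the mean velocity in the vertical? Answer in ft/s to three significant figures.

v̄ = (1.993 + 1.495) / 2 = 1.744 ft/s

1.74 ft/s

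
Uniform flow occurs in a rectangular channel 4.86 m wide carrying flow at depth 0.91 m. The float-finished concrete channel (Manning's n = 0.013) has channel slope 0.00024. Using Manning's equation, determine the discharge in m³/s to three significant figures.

A = b·y = 4.86 × 0.91 = 4.423 m²
P = b + 2y = 4.86 + 2×0.91 = 6.680 m
R = A/P = 4.423/6.680 = 0.6621 m
Q = (1/n)·A·R^(2/3)·S^(1/2) = (1/0.013) × 4.423 × 0.6621^(2/3) × 0.00024^(1/2) = 4.004 m³/s

4.00 m³/s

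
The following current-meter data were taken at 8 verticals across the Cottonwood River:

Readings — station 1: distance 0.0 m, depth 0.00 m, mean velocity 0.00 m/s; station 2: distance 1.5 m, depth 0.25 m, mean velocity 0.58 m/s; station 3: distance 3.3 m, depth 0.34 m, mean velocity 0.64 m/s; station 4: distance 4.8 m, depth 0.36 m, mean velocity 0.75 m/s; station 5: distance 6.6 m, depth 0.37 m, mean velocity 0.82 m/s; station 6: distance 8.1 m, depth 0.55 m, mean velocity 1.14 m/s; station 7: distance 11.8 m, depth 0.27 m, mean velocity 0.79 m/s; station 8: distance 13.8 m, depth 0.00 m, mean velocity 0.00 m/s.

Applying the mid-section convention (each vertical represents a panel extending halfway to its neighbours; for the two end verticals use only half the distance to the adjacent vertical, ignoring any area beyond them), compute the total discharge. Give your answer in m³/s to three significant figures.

w_2 = (3.3 − 0.0)/2 = 1.65 m; q_2 = 0.58 × 0.25 × 1.65 = 0.2393 m³/s
w_3 = (4.8 − 1.5)/2 = 1.65 m; q_3 = 0.64 × 0.34 × 1.65 = 0.3590 m³/s
w_4 = (6.6 − 3.3)/2 = 1.65 m; q_4 = 0.75 × 0.36 × 1.65 = 0.4455 m³/s
w_5 = (8.1 − 4.8)/2 = 1.65 m; q_5 = 0.82 × 0.37 × 1.65 = 0.5006 m³/s
w_6 = (11.8 − 6.6)/2 = 2.6 m; q_6 = 1.14 × 0.55 × 2.6 = 1.630 m³/s
w_7 = (13.8 − 8.1)/2 = 2.85 m; q_7 = 0.79 × 0.27 × 2.85 = 0.6079 m³/s
Stations 1, 8 contribute zero (depth or velocity is 0).
Q = Σ qᵢ = 3.783 m³/s

3.78 m³/s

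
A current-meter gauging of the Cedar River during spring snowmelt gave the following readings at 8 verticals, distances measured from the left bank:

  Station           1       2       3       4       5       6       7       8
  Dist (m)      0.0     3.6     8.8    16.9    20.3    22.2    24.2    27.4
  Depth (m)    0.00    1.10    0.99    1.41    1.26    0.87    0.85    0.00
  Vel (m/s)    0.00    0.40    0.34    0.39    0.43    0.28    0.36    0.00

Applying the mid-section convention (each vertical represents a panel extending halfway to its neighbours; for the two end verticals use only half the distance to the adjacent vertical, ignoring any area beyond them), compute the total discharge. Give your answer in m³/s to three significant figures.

w_2 = (8.8 − 0.0)/2 = 4.4 m; q_2 = 0.40 × 1.10 × 4.4 = 1.936 m³/s
w_3 = (16.9 − 3.6)/2 = 6.65 m; q_3 = 0.34 × 0.99 × 6.65 = 2.238 m³/s
w_4 = (20.3 − 8.8)/2 = 5.75 m; q_4 = 0.39 × 1.41 × 5.75 = 3.162 m³/s
w_5 = (22.2 − 16.9)/2 = 2.65 m; q_5 = 0.43 × 1.26 × 2.65 = 1.436 m³/s
w_6 = (24.2 − 20.3)/2 = 1.95 m; q_6 = 0.28 × 0.87 × 1.95 = 0.4750 m³/s
w_7 = (27.4 − 22.2)/2 = 2.6 m; q_7 = 0.36 × 0.85 × 2.6 = 0.7956 m³/s
Stations 1, 8 contribute zero (depth or velocity is 0).
Q = Σ qᵢ = 10.04 m³/s

10.0 m³/s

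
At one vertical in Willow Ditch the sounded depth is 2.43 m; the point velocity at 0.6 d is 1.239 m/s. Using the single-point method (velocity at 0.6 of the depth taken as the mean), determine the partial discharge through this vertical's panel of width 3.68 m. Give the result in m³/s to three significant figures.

v̄ = v₀.₆ = 1.239 m/s
q = v̄ × d × w = 1.239 × 2.43 × 3.68 = 11.08 m³/s

11.1 m³/s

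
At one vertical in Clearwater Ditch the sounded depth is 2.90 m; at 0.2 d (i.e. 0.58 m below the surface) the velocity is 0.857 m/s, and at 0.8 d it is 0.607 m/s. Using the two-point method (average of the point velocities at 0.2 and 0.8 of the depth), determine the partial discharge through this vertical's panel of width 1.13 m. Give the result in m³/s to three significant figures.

v̄ = (0.857 + 0.607) / 2 = 0.7320 m/s
q = v̄ × d × w = 0.7320 × 2.90 × 1.13 = 2.399 m³/s

2.40 m³/s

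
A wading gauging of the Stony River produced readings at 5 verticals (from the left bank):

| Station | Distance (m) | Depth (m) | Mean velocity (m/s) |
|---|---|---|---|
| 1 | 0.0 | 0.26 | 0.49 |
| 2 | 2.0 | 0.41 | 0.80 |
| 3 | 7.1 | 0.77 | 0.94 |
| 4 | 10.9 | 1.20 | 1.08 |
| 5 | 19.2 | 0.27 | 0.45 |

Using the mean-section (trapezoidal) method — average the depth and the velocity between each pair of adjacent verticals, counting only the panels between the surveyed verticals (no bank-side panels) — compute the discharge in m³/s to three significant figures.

11.5 m³/s

Panel 1-2: Δb = 2 m, d̄ = (0.26+0.41)/2 = 0.335, v̄ = (0.49+0.80)/2 = 0.645 → q = 2×0.335×0.645 = 0.4322 m³/s
Panel 2-3: Δb = 5.1 m, d̄ = (0.41+0.77)/2 = 0.59, v̄ = (0.80+0.94)/2 = 0.87 → q = 5.1×0.59×0.87 = 2.618 m³/s
Panel 3-4: Δb = 3.8 m, d̄ = (0.77+1.20)/2 = 0.985, v̄ = (0.94+1.08)/2 = 1.01 → q = 3.8×0.985×1.01 = 3.780 m³/s
Panel 4-5: Δb = 8.3 m, d̄ = (1.20+0.27)/2 = 0.735, v̄ = (1.08+0.45)/2 = 0.765 → q = 8.3×0.735×0.765 = 4.667 m³/s
Q = Σ q = 11.50 m³/s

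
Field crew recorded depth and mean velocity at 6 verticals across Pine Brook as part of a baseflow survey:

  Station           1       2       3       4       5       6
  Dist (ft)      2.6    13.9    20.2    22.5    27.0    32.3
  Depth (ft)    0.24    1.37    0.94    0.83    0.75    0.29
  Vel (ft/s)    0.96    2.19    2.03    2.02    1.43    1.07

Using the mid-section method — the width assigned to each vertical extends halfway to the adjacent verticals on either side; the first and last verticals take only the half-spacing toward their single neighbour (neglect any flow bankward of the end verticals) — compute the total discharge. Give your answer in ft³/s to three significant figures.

w_1 = (13.9 − 2.6)/2 = 5.65 ft; q_1 = 0.96 × 0.24 × 5.65 = 1.302 ft³/s
w_2 = (20.2 − 2.6)/2 = 8.8 ft; q_2 = 2.19 × 1.37 × 8.8 = 26.40 ft³/s
w_3 = (22.5 − 13.9)/2 = 4.3 ft; q_3 = 2.03 × 0.94 × 4.3 = 8.205 ft³/s
w_4 = (27.0 − 20.2)/2 = 3.4 ft; q_4 = 2.02 × 0.83 × 3.4 = 5.700 ft³/s
w_5 = (32.3 − 22.5)/2 = 4.9 ft; q_5 = 1.43 × 0.75 × 4.9 = 5.255 ft³/s
w_6 = (32.3 − 27.0)/2 = 2.65 ft; q_6 = 1.07 × 0.29 × 2.65 = 0.8223 ft³/s
Q = Σ qᵢ = 47.69 ft³/s

47.7 ft³/s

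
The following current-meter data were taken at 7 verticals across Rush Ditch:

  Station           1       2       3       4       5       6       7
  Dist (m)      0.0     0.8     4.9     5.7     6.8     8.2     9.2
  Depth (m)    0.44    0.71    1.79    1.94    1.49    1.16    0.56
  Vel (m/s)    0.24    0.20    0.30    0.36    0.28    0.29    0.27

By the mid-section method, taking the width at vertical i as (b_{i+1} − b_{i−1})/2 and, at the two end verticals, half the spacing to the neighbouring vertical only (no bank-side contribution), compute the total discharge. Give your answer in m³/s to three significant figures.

w_1 = (0.8 − 0.0)/2 = 0.4 m; q_1 = 0.24 × 0.44 × 0.4 = 0.04224 m³/s
w_2 = (4.9 − 0.0)/2 = 2.45 m; q_2 = 0.20 × 0.71 × 2.45 = 0.3479 m³/s
w_3 = (5.7 − 0.8)/2 = 2.45 m; q_3 = 0.30 × 1.79 × 2.45 = 1.316 m³/s
w_4 = (6.8 − 4.9)/2 = 0.95 m; q_4 = 0.36 × 1.94 × 0.95 = 0.6635 m³/s
w_5 = (8.2 − 5.7)/2 = 1.25 m; q_5 = 0.28 × 1.49 × 1.25 = 0.5215 m³/s
w_6 = (9.2 − 6.8)/2 = 1.2 m; q_6 = 0.29 × 1.16 × 1.2 = 0.4037 m³/s
w_7 = (9.2 − 8.2)/2 = 0.5 m; q_7 = 0.27 × 0.56 × 0.5 = 0.07560 m³/s
Q = Σ qᵢ = 3.370 m³/s

3.37 m³/s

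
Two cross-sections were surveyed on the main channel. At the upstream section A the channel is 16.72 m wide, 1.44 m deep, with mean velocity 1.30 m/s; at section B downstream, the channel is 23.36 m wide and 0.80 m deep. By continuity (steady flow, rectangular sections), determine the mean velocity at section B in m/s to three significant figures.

Q = A₁V₁ = (16.72×1.44) × 1.30 = 31.30 m³/s
A₂ = 23.36 × 0.80 = 18.69 m²
V₂ = Q/A₂ = 31.30/18.69 = 1.675 m/s

1.67 m/s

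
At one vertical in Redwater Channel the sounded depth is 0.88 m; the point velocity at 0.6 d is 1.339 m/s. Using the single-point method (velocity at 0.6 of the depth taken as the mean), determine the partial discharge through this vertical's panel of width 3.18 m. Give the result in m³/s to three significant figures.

3.75 m³/s

v̄ = v₀.₆ = 1.339 m/s
q = v̄ × d × w = 1.339 × 0.88 × 3.18 = 3.747 m³/s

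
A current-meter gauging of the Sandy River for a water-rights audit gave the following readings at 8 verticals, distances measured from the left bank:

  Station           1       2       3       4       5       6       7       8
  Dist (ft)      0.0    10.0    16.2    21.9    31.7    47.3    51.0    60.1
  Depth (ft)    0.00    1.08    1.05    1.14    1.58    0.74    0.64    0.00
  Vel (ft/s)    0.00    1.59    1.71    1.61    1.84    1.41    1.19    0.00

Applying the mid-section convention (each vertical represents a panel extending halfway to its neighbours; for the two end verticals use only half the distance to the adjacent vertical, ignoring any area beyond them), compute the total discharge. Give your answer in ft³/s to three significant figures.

90.7 ft³/s

w_2 = (16.2 − 0.0)/2 = 8.1 ft; q_2 = 1.59 × 1.08 × 8.1 = 13.91 ft³/s
w_3 = (21.9 − 10.0)/2 = 5.95 ft; q_3 = 1.71 × 1.05 × 5.95 = 10.68 ft³/s
w_4 = (31.7 − 16.2)/2 = 7.75 ft; q_4 = 1.61 × 1.14 × 7.75 = 14.22 ft³/s
w_5 = (47.3 − 21.9)/2 = 12.7 ft; q_5 = 1.84 × 1.58 × 12.7 = 36.92 ft³/s
w_6 = (51.0 − 31.7)/2 = 9.65 ft; q_6 = 1.41 × 0.74 × 9.65 = 10.07 ft³/s
w_7 = (60.1 − 47.3)/2 = 6.4 ft; q_7 = 1.19 × 0.64 × 6.4 = 4.874 ft³/s
Stations 1, 8 contribute zero (depth or velocity is 0).
Q = Σ qᵢ = 90.68 ft³/s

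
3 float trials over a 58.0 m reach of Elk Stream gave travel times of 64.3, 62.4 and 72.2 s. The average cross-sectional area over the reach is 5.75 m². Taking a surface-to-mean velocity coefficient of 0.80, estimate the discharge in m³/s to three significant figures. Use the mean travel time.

4.02 m³/s

t̄ = (64.3 + 62.4 + 72.2) / 3 = 66.3 s
v_surface = L / t̄ = 58.0 / 66.3 = 0.8748 m/s
v_mean = 0.80 × 0.8748 = 0.6998 m/s
Q = A × v_mean = 5.75 × 0.6998 = 4.024 m³/s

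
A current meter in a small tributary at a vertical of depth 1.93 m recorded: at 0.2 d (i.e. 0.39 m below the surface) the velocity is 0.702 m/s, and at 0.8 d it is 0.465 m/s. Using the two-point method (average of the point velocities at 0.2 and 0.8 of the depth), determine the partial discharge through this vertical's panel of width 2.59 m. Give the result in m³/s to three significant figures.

v̄ = (0.702 + 0.465) / 2 = 0.5835 m/s
q = v̄ × d × w = 0.5835 × 1.93 × 2.59 = 2.917 m³/s

2.92 m³/s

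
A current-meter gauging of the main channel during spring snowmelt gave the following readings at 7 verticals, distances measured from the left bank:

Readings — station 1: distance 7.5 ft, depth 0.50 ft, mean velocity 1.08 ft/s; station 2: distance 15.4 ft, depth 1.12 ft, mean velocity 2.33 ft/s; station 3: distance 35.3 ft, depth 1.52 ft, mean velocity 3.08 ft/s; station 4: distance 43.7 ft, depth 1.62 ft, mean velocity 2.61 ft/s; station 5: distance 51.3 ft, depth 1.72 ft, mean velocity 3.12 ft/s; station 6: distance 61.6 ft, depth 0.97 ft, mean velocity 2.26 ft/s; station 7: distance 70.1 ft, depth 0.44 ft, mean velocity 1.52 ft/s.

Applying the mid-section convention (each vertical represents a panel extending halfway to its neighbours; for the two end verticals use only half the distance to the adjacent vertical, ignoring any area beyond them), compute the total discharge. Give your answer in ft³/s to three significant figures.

w_1 = (15.4 − 7.5)/2 = 3.95 ft; q_1 = 1.08 × 0.50 × 3.95 = 2.133 ft³/s
w_2 = (35.3 − 7.5)/2 = 13.9 ft; q_2 = 2.33 × 1.12 × 13.9 = 36.27 ft³/s
w_3 = (43.7 − 15.4)/2 = 14.15 ft; q_3 = 3.08 × 1.52 × 14.15 = 66.24 ft³/s
w_4 = (51.3 − 35.3)/2 = 8 ft; q_4 = 2.61 × 1.62 × 8 = 33.83 ft³/s
w_5 = (61.6 − 43.7)/2 = 8.95 ft; q_5 = 3.12 × 1.72 × 8.95 = 48.03 ft³/s
w_6 = (70.1 − 51.3)/2 = 9.4 ft; q_6 = 2.26 × 0.97 × 9.4 = 20.61 ft³/s
w_7 = (70.1 − 61.6)/2 = 4.25 ft; q_7 = 1.52 × 0.44 × 4.25 = 2.842 ft³/s
Q = Σ qᵢ = 210.0 ft³/s

210 ft³/s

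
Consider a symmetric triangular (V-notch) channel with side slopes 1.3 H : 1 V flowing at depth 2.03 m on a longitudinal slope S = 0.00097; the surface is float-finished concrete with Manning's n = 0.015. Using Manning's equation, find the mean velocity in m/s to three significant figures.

1.80 m/s

A = z·y² = 1.3×2.03² = 5.357 m²
P = 2y√(1+z²) = 2×2.03×√(1+1.3²) = 6.659 m
R = A/P = 5.357/6.659 = 0.8045 m
Q = (1/n)·A·R^(2/3)·S^(1/2) = (1/0.015) × 5.357 × 0.8045^(2/3) × 0.00097^(1/2) = 9.622 m³/s
V = Q/A = 9.622/5.357 = 1.796 m/s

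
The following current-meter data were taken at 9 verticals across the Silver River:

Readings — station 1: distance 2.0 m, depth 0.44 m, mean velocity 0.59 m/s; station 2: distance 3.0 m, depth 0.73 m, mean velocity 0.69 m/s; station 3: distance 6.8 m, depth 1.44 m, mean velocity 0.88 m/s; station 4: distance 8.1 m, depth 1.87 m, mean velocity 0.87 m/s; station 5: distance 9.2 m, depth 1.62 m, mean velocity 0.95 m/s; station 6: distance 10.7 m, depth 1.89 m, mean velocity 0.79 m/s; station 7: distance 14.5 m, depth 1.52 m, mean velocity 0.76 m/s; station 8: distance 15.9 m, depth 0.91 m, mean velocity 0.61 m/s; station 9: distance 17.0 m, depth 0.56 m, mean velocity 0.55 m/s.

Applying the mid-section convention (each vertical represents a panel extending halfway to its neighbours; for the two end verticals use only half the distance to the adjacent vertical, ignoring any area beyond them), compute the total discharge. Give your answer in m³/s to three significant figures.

16.3 m³/s

w_1 = (3.0 − 2.0)/2 = 0.5 m; q_1 = 0.59 × 0.44 × 0.5 = 0.1298 m³/s
w_2 = (6.8 − 2.0)/2 = 2.4 m; q_2 = 0.69 × 0.73 × 2.4 = 1.209 m³/s
w_3 = (8.1 − 3.0)/2 = 2.55 m; q_3 = 0.88 × 1.44 × 2.55 = 3.231 m³/s
w_4 = (9.2 − 6.8)/2 = 1.2 m; q_4 = 0.87 × 1.87 × 1.2 = 1.952 m³/s
w_5 = (10.7 − 8.1)/2 = 1.3 m; q_5 = 0.95 × 1.62 × 1.3 = 2.001 m³/s
w_6 = (14.5 − 9.2)/2 = 2.65 m; q_6 = 0.79 × 1.89 × 2.65 = 3.957 m³/s
w_7 = (15.9 − 10.7)/2 = 2.6 m; q_7 = 0.76 × 1.52 × 2.6 = 3.004 m³/s
w_8 = (17.0 − 14.5)/2 = 1.25 m; q_8 = 0.61 × 0.91 × 1.25 = 0.6939 m³/s
w_9 = (17.0 − 15.9)/2 = 0.55 m; q_9 = 0.55 × 0.56 × 0.55 = 0.1694 m³/s
Q = Σ qᵢ = 16.35 m³/s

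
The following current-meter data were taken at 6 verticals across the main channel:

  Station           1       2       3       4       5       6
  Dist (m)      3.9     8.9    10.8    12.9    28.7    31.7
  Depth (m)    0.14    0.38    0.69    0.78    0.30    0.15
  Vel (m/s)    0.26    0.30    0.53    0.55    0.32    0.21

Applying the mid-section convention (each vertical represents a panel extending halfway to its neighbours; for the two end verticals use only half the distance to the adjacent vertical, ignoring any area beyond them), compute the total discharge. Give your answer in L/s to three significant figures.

w_1 = (8.9 − 3.9)/2 = 2.5 m; q_1 = 0.26 × 0.14 × 2.5 = 0.09100 m³/s
w_2 = (10.8 − 3.9)/2 = 3.45 m; q_2 = 0.30 × 0.38 × 3.45 = 0.3933 m³/s
w_3 = (12.9 − 8.9)/2 = 2 m; q_3 = 0.53 × 0.69 × 2 = 0.7314 m³/s
w_4 = (28.7 − 10.8)/2 = 8.95 m; q_4 = 0.55 × 0.78 × 8.95 = 3.840 m³/s
w_5 = (31.7 − 12.9)/2 = 9.4 m; q_5 = 0.32 × 0.30 × 9.4 = 0.9024 m³/s
w_6 = (31.7 − 28.7)/2 = 1.5 m; q_6 = 0.21 × 0.15 × 1.5 = 0.04725 m³/s
Q = Σ qᵢ = 6.005 m³/s
= 6.005 × 1000 = 6005 L/s

6000 L/s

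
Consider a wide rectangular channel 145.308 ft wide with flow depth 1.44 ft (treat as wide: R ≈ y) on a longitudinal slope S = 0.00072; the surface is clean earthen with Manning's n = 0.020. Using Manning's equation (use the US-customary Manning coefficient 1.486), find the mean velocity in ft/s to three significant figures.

2.54 ft/s

A = b·y = 145.308 × 1.44 = 209.2 ft²
Wide channel: R ≈ y = 1.44 ft
Q = (1.486/n)·A·R^(2/3)·S^(1/2) = (1.486/0.020) × 209.2 × 1.440^(2/3) × 0.00072^(1/2) = 532.0 ft³/s
V = Q/A = 532.0/209.2 = 2.542 ft/s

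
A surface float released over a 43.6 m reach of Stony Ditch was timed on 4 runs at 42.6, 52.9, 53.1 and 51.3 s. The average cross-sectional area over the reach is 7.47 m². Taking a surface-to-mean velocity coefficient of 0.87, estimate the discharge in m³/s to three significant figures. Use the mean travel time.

t̄ = (42.6 + 52.9 + 53.1 + 51.3) / 4 = 49.975 s
v_surface = L / t̄ = 43.6 / 49.975 = 0.8724 m/s
v_mean = 0.87 × 0.8724 = 0.7590 m/s
Q = A × v_mean = 7.47 × 0.7590 = 5.670 m³/s

5.67 m³/s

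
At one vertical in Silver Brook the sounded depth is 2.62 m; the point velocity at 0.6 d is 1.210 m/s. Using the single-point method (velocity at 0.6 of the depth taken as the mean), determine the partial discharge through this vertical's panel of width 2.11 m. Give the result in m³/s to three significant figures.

6.69 m³/s

v̄ = v₀.₆ = 1.210 m/s
q = v̄ × d × w = 1.210 × 2.62 × 2.11 = 6.689 m³/s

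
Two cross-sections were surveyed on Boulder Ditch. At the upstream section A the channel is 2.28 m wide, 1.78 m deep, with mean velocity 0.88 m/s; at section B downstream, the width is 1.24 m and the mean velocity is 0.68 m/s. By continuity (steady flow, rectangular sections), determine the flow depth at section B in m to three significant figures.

Q = A₁V₁ = (2.28×1.78) × 0.88 = 3.571 m³/s
d₂ = Q/(b₂ V₂) = 3.571/(1.24×0.68) = 4.236 m

4.24 m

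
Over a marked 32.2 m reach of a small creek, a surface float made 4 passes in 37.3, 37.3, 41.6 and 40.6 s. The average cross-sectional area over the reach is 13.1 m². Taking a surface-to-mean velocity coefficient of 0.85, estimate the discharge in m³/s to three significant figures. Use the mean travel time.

t̄ = (37.3 + 37.3 + 41.6 + 40.6) / 4 = 39.2 s
v_surface = L / t̄ = 32.2 / 39.2 = 0.8214 m/s
v_mean = 0.85 × 0.8214 = 0.6982 m/s
Q = A × v_mean = 13.1 × 0.6982 = 9.147 m³/s

9.15 m³/s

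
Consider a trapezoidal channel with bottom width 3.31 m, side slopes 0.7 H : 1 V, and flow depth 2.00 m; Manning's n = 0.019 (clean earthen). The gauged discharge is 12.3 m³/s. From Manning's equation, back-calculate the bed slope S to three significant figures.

0.000511

A = (b + z·y)·y = (3.31 + 0.7×2.00)×2.00 = 9.420 m²
P = b + 2y√(1+z²) = 3.31 + 2×2.00×√(1+0.7²) = 8.193 m
R = A/P = 9.420/8.193 = 1.150 m
S = (Q·n / (1·A·R^(2/3)))² = (12.3×0.019 / (1×9.420×1.098))² = 0.0005109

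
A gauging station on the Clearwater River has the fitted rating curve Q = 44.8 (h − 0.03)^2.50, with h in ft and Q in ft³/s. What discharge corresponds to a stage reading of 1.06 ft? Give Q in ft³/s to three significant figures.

Q = 44.8 × (1.06 − 0.03)^2.50 = 44.8 × 1.03^2.50 = 48.24 ft³/s

48.2 ft³/s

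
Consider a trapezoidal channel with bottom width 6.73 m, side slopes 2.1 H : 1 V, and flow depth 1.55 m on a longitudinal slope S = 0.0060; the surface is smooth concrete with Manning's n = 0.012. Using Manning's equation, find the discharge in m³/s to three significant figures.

A = (b + z·y)·y = (6.73 + 2.1×1.55)×1.55 = 15.48 m²
P = b + 2y√(1+z²) = 6.73 + 2×1.55×√(1+2.1²) = 13.94 m
R = A/P = 15.48/13.94 = 1.110 m
Q = (1/n)·A·R^(2/3)·S^(1/2) = (1/0.012) × 15.48 × 1.110^(2/3) × 0.0060^(1/2) = 107.1 m³/s

107 m³/s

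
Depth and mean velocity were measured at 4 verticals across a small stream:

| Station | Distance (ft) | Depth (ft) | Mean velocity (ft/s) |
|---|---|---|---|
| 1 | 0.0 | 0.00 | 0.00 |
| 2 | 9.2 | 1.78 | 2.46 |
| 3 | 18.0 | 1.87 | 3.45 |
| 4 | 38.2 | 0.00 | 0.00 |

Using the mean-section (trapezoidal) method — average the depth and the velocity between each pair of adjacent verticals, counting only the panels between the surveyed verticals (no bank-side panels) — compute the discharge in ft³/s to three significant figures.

90.1 ft³/s

Panel 1-2: Δb = 9.2 ft, d̄ = (0.00+1.78)/2 = 0.89, v̄ = (0.00+2.46)/2 = 1.23 → q = 9.2×0.89×1.23 = 10.07 ft³/s
Panel 2-3: Δb = 8.8 ft, d̄ = (1.78+1.87)/2 = 1.825, v̄ = (2.46+3.45)/2 = 2.955 → q = 8.8×1.825×2.955 = 47.46 ft³/s
Panel 3-4: Δb = 20.2 ft, d̄ = (1.87+0.00)/2 = 0.935, v̄ = (3.45+0.00)/2 = 1.725 → q = 20.2×0.935×1.725 = 32.58 ft³/s
Q = Σ q = 90.11 ft³/s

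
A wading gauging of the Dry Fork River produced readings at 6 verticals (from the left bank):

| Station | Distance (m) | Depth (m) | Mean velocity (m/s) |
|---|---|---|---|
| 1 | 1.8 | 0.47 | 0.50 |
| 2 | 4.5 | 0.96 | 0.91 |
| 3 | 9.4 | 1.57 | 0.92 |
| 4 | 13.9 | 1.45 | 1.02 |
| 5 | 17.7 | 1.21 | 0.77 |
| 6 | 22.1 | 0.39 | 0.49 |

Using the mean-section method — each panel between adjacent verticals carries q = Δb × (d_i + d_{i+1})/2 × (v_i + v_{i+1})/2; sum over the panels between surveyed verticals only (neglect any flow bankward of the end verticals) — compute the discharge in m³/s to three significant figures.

Panel 1-2: Δb = 2.7 m, d̄ = (0.47+0.96)/2 = 0.715, v̄ = (0.50+0.91)/2 = 0.705 → q = 2.7×0.715×0.705 = 1.361 m³/s
Panel 2-3: Δb = 4.9 m, d̄ = (0.96+1.57)/2 = 1.265, v̄ = (0.91+0.92)/2 = 0.915 → q = 4.9×1.265×0.915 = 5.672 m³/s
Panel 3-4: Δb = 4.5 m, d̄ = (1.57+1.45)/2 = 1.51, v̄ = (0.92+1.02)/2 = 0.97 → q = 4.5×1.51×0.97 = 6.591 m³/s
Panel 4-5: Δb = 3.8 m, d̄ = (1.45+1.21)/2 = 1.33, v̄ = (1.02+0.77)/2 = 0.895 → q = 3.8×1.33×0.895 = 4.523 m³/s
Panel 5-6: Δb = 4.4 m, d̄ = (1.21+0.39)/2 = 0.8, v̄ = (0.77+0.49)/2 = 0.63 → q = 4.4×0.8×0.63 = 2.218 m³/s
Q = Σ q = 20.36 m³/s

20.4 m³/s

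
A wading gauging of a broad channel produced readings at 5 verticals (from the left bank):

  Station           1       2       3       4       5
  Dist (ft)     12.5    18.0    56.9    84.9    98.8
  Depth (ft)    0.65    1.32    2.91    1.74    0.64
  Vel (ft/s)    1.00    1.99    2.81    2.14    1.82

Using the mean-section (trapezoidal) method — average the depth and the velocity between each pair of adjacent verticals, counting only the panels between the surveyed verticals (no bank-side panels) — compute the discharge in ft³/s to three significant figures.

Panel 1-2: Δb = 5.5 ft, d̄ = (0.65+1.32)/2 = 0.985, v̄ = (1.00+1.99)/2 = 1.495 → q = 5.5×0.985×1.495 = 8.099 ft³/s
Panel 2-3: Δb = 38.9 ft, d̄ = (1.32+2.91)/2 = 2.115, v̄ = (1.99+2.81)/2 = 2.4 → q = 38.9×2.115×2.4 = 197.5 ft³/s
Panel 3-4: Δb = 28 ft, d̄ = (2.91+1.74)/2 = 2.325, v̄ = (2.81+2.14)/2 = 2.475 → q = 28×2.325×2.475 = 161.1 ft³/s
Panel 4-5: Δb = 13.9 ft, d̄ = (1.74+0.64)/2 = 1.19, v̄ = (2.14+1.82)/2 = 1.98 → q = 13.9×1.19×1.98 = 32.75 ft³/s
Q = Σ q = 399.4 ft³/s

399 ft³/s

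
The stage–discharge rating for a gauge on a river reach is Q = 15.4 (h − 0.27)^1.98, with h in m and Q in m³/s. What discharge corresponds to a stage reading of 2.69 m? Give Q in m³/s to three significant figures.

88.6 m³/s

Q = 15.4 × (2.69 − 0.27)^1.98 = 15.4 × 2.42^1.98 = 88.61 m³/s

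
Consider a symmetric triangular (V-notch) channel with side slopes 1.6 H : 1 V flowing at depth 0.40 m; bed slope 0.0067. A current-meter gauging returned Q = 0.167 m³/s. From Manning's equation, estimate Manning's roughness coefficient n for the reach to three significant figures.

0.0384

A = z·y² = 1.6×0.40² = 0.2560 m²
P = 2y√(1+z²) = 2×0.40×√(1+1.6²) = 1.509 m
R = A/P = 0.2560/1.509 = 0.1696 m
n = (1/Q)·A·R^(2/3)·S^(1/2) = (1/0.167) × 0.2560 × 0.3064 × 0.08185 = 0.03845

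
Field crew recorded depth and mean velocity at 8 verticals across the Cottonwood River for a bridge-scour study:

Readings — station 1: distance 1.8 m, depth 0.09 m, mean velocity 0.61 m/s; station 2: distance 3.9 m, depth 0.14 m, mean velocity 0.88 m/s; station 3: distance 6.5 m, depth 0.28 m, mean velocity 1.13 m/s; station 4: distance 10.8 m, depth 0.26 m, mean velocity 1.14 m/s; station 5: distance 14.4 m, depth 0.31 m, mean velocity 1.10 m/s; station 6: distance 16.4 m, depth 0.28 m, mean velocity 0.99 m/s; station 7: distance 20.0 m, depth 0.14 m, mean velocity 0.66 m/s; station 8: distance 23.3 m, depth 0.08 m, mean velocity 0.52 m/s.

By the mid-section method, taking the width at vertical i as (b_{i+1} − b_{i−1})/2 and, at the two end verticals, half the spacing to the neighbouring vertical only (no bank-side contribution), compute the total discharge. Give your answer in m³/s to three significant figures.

4.73 m³/s

w_1 = (3.9 − 1.8)/2 = 1.05 m; q_1 = 0.61 × 0.09 × 1.05 = 0.05765 m³/s
w_2 = (6.5 − 1.8)/2 = 2.35 m; q_2 = 0.88 × 0.14 × 2.35 = 0.2895 m³/s
w_3 = (10.8 − 3.9)/2 = 3.45 m; q_3 = 1.13 × 0.28 × 3.45 = 1.092 m³/s
w_4 = (14.4 − 6.5)/2 = 3.95 m; q_4 = 1.14 × 0.26 × 3.95 = 1.171 m³/s
w_5 = (16.4 − 10.8)/2 = 2.8 m; q_5 = 1.10 × 0.31 × 2.8 = 0.9548 m³/s
w_6 = (20.0 − 14.4)/2 = 2.8 m; q_6 = 0.99 × 0.28 × 2.8 = 0.7762 m³/s
w_7 = (23.3 − 16.4)/2 = 3.45 m; q_7 = 0.66 × 0.14 × 3.45 = 0.3188 m³/s
w_8 = (23.3 − 20.0)/2 = 1.65 m; q_8 = 0.52 × 0.08 × 1.65 = 0.06864 m³/s
Q = Σ qᵢ = 4.728 m³/s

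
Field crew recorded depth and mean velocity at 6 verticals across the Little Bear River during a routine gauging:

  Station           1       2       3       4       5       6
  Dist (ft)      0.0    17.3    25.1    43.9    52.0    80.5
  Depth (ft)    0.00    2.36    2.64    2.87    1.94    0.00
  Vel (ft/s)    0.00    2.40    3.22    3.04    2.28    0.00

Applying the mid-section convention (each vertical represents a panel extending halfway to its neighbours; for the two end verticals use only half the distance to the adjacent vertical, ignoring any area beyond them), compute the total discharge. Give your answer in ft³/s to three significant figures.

382 ft³/s

w_2 = (25.1 − 0.0)/2 = 12.55 ft; q_2 = 2.40 × 2.36 × 12.55 = 71.08 ft³/s
w_3 = (43.9 − 17.3)/2 = 13.3 ft; q_3 = 3.22 × 2.64 × 13.3 = 113.1 ft³/s
w_4 = (52.0 − 25.1)/2 = 13.45 ft; q_4 = 3.04 × 2.87 × 13.45 = 117.3 ft³/s
w_5 = (80.5 − 43.9)/2 = 18.3 ft; q_5 = 2.28 × 1.94 × 18.3 = 80.94 ft³/s
Stations 1, 6 contribute zero (depth or velocity is 0).
Q = Σ qᵢ = 382.4 ft³/s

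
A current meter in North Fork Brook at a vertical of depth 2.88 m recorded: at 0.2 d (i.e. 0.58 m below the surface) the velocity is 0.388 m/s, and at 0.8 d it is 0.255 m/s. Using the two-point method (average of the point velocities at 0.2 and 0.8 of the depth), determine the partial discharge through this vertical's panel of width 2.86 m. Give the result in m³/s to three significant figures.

v̄ = (0.388 + 0.255) / 2 = 0.3215 m/s
q = v̄ × d × w = 0.3215 × 2.88 × 2.86 = 2.648 m³/s

2.65 m³/s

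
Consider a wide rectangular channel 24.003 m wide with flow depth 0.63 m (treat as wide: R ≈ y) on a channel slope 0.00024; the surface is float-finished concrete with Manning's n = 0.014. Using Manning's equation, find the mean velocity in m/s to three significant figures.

A = b·y = 24.003 × 0.63 = 15.12 m²
Wide channel: R ≈ y = 0.63 m
Q = (1/n)·A·R^(2/3)·S^(1/2) = (1/0.014) × 15.12 × 0.6300^(2/3) × 0.00024^(1/2) = 12.30 m³/s
V = Q/A = 12.30/15.12 = 0.8132 m/s

0.813 m/s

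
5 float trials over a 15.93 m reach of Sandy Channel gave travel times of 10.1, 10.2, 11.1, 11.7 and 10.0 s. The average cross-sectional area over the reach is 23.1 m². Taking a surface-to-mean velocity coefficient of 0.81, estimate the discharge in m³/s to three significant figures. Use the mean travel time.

t̄ = (10.1 + 10.2 + 11.1 + 11.7 + 10.0) / 5 = 10.62 s
v_surface = L / t̄ = 15.93 / 10.62 = 1.500 m/s
v_mean = 0.81 × 1.500 = 1.215 m/s
Q = A × v_mean = 23.1 × 1.215 = 28.07 m³/s

28.1 m³/s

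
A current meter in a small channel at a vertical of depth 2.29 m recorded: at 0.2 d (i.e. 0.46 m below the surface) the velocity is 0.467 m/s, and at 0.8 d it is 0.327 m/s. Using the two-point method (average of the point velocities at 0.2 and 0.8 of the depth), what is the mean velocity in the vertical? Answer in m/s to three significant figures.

v̄ = (0.467 + 0.327) / 2 = 0.3970 m/s

0.397 m/s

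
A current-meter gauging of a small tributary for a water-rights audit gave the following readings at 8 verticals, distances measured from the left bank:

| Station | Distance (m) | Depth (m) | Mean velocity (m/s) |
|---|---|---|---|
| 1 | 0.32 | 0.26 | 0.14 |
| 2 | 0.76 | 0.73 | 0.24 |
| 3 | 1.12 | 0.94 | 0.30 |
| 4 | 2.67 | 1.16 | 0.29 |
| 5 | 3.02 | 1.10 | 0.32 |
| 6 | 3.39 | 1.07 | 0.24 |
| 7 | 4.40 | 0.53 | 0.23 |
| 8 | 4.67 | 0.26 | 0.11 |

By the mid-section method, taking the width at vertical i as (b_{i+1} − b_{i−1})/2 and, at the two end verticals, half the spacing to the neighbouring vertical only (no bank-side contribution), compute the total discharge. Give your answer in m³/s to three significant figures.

w_1 = (0.76 − 0.32)/2 = 0.22 m; q_1 = 0.14 × 0.26 × 0.22 = 0.008008 m³/s
w_2 = (1.12 − 0.32)/2 = 0.4 m; q_2 = 0.24 × 0.73 × 0.4 = 0.07008 m³/s
w_3 = (2.67 − 0.76)/2 = 0.955 m; q_3 = 0.30 × 0.94 × 0.955 = 0.2693 m³/s
w_4 = (3.02 − 1.12)/2 = 0.95 m; q_4 = 0.29 × 1.16 × 0.95 = 0.3196 m³/s
w_5 = (3.39 − 2.67)/2 = 0.36 m; q_5 = 0.32 × 1.10 × 0.36 = 0.1267 m³/s
w_6 = (4.40 − 3.02)/2 = 0.69 m; q_6 = 0.24 × 1.07 × 0.69 = 0.1772 m³/s
w_7 = (4.67 − 3.39)/2 = 0.64 m; q_7 = 0.23 × 0.53 × 0.64 = 0.07802 m³/s
w_8 = (4.67 − 4.40)/2 = 0.135 m; q_8 = 0.11 × 0.26 × 0.135 = 0.003861 m³/s
Q = Σ qᵢ = 1.053 m³/s

1.05 m³/s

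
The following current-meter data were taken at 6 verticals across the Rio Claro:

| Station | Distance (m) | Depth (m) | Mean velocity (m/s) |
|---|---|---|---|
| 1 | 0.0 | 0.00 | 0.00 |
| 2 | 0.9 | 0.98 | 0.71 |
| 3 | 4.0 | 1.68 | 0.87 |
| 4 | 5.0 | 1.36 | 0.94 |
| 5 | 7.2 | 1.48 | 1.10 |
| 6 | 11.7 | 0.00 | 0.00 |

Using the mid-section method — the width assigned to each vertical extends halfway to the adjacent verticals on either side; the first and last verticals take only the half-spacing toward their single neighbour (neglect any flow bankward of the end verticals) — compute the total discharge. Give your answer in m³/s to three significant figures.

w_2 = (4.0 − 0.0)/2 = 2 m; q_2 = 0.71 × 0.98 × 2 = 1.392 m³/s
w_3 = (5.0 − 0.9)/2 = 2.05 m; q_3 = 0.87 × 1.68 × 2.05 = 2.996 m³/s
w_4 = (7.2 − 4.0)/2 = 1.6 m; q_4 = 0.94 × 1.36 × 1.6 = 2.045 m³/s
w_5 = (11.7 − 5.0)/2 = 3.35 m; q_5 = 1.10 × 1.48 × 3.35 = 5.454 m³/s
Stations 1, 6 contribute zero (depth or velocity is 0).
Q = Σ qᵢ = 11.89 m³/s

11.9 m³/s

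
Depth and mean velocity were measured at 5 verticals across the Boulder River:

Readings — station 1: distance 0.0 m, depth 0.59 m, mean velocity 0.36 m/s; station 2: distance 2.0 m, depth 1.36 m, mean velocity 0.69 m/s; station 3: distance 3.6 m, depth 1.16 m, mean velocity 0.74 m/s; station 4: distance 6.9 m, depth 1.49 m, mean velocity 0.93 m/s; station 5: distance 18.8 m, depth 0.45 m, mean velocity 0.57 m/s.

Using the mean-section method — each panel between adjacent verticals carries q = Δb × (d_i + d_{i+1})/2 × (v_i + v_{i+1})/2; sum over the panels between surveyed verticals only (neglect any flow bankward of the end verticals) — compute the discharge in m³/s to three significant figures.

Panel 1-2: Δb = 2 m, d̄ = (0.59+1.36)/2 = 0.975, v̄ = (0.36+0.69)/2 = 0.525 → q = 2×0.975×0.525 = 1.024 m³/s
Panel 2-3: Δb = 1.6 m, d̄ = (1.36+1.16)/2 = 1.26, v̄ = (0.69+0.74)/2 = 0.715 → q = 1.6×1.26×0.715 = 1.441 m³/s
Panel 3-4: Δb = 3.3 m, d̄ = (1.16+1.49)/2 = 1.325, v̄ = (0.74+0.93)/2 = 0.835 → q = 3.3×1.325×0.835 = 3.651 m³/s
Panel 4-5: Δb = 11.9 m, d̄ = (1.49+0.45)/2 = 0.97, v̄ = (0.93+0.57)/2 = 0.75 → q = 11.9×0.97×0.75 = 8.657 m³/s
Q = Σ q = 14.77 m³/s

14.8 m³/s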